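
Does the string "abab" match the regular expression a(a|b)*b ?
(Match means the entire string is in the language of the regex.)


|string| = 4; first = 'a'; last = 'b'

Yes, "abab" matches a(a|b)*b


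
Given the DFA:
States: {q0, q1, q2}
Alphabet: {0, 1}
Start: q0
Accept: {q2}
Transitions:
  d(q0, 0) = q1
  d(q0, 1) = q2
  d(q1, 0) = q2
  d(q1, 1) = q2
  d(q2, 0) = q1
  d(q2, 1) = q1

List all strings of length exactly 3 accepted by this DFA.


All strings of length 3: 8 total
Accepted: 4

"100", "101", "110", "111"


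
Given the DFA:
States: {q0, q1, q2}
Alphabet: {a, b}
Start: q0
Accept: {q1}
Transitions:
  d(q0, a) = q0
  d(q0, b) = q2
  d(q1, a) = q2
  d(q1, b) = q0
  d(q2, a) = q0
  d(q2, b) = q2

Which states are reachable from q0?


BFS from q0:
  layer 0: {q0}
  layer 1: {q2}

{q0, q2}


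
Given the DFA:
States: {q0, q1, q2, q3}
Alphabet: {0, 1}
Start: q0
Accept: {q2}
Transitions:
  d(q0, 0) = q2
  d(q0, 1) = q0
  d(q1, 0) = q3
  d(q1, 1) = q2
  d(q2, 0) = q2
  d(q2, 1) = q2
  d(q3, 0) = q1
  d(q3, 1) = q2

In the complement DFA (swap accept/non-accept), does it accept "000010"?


Trace: q0 -> q2 -> q2 -> q2 -> q2 -> q2 -> q2
Final: q2
Original accept: {q2}
Complement: q2 is in original accept

No, complement rejects (original accepts)


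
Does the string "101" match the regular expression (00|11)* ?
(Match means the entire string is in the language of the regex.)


|string| = 3; first = '1'; last = '1'

No, "101" does not match (00|11)*


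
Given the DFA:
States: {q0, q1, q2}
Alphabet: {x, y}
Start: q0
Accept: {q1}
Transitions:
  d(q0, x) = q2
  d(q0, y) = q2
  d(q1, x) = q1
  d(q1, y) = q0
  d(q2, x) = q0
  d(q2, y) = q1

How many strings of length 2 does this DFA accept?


Enumerating all length-2 strings:
  "xx" -> q0 [reject]
  "xy" -> q1 [accept]
  "yx" -> q0 [reject]
  "yy" -> q1 [accept]

2 out of 4


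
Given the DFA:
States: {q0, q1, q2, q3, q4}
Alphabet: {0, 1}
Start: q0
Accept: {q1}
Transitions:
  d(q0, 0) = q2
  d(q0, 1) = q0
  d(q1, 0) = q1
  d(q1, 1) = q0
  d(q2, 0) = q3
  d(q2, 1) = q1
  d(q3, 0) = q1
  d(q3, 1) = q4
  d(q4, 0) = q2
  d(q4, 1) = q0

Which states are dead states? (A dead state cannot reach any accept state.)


Forward reachability from each state:
  q0 -> reaches accept state q1 (live)
  q1 -> reaches accept state q1 (live)
  q2 -> reaches accept state q1 (live)
  q3 -> reaches accept state q1 (live)
  q4 -> reaches accept state q1 (live)

None (all states can reach an accept state)


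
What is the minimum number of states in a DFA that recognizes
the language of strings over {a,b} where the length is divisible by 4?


States track (length) mod 4.
Need 4 states: one per remainder 0..3; accept = remainder 0.

4


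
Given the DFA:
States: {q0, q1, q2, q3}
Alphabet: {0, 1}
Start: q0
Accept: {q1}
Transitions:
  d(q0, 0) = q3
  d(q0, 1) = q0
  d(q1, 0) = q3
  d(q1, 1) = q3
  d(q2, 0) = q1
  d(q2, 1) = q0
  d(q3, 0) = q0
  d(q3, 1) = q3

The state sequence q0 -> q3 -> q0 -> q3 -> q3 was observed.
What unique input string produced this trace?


Trace back each transition to find the symbol:
  q0 --[0]--> q3
  q3 --[0]--> q0
  q0 --[0]--> q3
  q3 --[1]--> q3

"0001"


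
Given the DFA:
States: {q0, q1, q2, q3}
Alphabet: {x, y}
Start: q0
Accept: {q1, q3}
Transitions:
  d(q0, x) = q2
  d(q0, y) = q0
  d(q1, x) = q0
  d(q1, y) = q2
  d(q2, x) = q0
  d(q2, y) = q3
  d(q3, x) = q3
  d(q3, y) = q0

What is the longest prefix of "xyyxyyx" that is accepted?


Run the DFA, marking each prefix where the state is accepting:
  "" -> q0 [reject]
  "x" -> q2 [reject]
  "xy" -> q3 [accept]
  "xyy" -> q0 [reject]
  "xyyx" -> q2 [reject]
  "xyyxy" -> q3 [accept]
  "xyyxyy" -> q0 [reject]
  "xyyxyyx" -> q2 [reject]

"xyyxy"


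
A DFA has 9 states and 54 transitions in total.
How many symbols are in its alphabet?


Each state has exactly one transition per symbol.
|alphabet| = transitions / states = 54 / 9 = 6

6


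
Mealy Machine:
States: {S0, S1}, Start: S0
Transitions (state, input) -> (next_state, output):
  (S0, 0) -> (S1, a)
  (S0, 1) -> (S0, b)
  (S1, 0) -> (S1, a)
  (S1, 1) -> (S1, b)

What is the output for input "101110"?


Step-by-step:
  (S0, 1) -> (S0, b)
  (S0, 0) -> (S1, a)
  (S1, 1) -> (S1, b)
  (S1, 1) -> (S1, b)
  (S1, 1) -> (S1, b)
  (S1, 0) -> (S1, a)

"babbba"


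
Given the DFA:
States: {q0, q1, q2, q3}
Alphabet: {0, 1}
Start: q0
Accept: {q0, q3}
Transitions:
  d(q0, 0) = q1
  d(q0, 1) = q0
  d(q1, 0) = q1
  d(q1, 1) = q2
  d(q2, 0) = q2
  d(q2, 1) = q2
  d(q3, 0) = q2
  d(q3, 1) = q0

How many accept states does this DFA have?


Accept states listed: {q0, q3}
Counting: q0(1) q3(2)

2


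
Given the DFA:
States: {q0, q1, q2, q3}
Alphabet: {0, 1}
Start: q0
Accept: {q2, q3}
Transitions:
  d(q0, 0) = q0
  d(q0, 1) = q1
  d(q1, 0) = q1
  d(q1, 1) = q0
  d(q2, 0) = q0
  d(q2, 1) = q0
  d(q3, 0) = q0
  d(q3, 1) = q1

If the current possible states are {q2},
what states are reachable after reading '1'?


Apply transition on '1' from each current state:
  d(q2, 1) = q0

{q0}


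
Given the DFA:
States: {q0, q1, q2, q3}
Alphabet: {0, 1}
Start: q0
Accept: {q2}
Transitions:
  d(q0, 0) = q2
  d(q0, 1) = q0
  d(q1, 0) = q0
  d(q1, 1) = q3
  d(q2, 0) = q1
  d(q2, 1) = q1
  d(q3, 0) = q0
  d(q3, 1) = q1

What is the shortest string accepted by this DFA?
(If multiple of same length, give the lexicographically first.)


BFS by string length (lex-first path to each state shown):
  len 0: q0<-""
  len 1: q0<-"1", q2<-"0"
Found accept state at length 1.

"0"


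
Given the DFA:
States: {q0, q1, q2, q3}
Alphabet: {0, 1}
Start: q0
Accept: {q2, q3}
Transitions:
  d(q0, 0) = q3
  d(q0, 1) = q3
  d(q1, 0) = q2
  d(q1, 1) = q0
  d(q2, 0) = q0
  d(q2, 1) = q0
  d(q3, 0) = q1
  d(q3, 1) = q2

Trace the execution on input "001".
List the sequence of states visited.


Input: 001
d(q0, 0) = q3
d(q3, 0) = q1
d(q1, 1) = q0


q0 -> q3 -> q1 -> q0


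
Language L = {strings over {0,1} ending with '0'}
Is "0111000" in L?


last symbol = '0'

Yes, "0111000" is in L


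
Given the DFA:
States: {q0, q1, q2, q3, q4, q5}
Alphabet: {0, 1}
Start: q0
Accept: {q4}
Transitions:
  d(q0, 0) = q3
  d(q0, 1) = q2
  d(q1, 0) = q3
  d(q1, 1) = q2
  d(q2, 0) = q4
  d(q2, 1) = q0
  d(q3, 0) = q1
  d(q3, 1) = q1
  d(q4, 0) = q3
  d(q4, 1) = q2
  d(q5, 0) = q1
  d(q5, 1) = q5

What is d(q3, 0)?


Looking up transition d(q3, 0)

q1


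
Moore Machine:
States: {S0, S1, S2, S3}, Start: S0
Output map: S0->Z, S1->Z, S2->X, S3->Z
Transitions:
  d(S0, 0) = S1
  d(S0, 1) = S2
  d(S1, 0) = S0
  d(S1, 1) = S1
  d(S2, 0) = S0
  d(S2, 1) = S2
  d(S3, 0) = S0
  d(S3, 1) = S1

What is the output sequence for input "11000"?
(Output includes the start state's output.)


Start: S0 (output Z)
  --1--> S2 (output X)
  --1--> S2 (output X)
  --0--> S0 (output Z)
  --0--> S1 (output Z)
  --0--> S0 (output Z)

"ZXXZZZ"


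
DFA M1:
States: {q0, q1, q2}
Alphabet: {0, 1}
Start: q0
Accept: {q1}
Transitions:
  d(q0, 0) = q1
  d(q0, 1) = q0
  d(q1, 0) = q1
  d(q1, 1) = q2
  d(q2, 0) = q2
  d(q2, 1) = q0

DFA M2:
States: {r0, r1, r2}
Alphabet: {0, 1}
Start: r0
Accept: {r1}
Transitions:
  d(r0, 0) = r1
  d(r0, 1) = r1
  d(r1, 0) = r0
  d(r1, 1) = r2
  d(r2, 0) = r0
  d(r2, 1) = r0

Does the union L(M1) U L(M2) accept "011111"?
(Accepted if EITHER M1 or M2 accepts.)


M1: final=q0 accepted=False
M2: final=r0 accepted=False

No, union rejects (neither accepts)


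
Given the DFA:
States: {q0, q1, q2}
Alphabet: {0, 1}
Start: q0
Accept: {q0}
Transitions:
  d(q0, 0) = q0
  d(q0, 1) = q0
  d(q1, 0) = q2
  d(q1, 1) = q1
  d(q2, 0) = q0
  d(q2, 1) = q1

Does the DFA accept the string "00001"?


Trace: q0 -> q0 -> q0 -> q0 -> q0 -> q0
Final state: q0
Accept states: {q0}

Yes, accepted (final state q0 is an accept state)


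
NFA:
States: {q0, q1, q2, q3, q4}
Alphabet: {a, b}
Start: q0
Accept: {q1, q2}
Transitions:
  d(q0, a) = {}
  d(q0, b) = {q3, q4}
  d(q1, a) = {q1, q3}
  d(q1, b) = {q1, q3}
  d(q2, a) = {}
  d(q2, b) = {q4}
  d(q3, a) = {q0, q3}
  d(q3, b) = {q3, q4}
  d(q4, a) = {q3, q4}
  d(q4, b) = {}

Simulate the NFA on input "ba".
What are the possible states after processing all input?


Start: {q0}
  --b--> {q3, q4}
  --a--> {q0, q3, q4}

{q0, q3, q4}


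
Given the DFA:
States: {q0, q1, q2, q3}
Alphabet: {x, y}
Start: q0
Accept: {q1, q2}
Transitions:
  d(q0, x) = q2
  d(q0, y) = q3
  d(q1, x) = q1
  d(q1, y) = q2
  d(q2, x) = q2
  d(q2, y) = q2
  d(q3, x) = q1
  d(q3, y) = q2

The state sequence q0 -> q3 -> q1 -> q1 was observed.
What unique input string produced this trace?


Trace back each transition to find the symbol:
  q0 --[y]--> q3
  q3 --[x]--> q1
  q1 --[x]--> q1

"yxx"


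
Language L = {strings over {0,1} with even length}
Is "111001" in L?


length = 6; 6 mod 2 = 0

Yes, "111001" is in L


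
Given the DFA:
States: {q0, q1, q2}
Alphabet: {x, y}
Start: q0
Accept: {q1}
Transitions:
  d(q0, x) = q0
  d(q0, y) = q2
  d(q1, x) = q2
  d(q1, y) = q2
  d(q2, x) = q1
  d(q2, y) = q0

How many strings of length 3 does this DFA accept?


Enumerating all length-3 strings:
  "xxx" -> q0 [reject]
  "xxy" -> q2 [reject]
  "xyx" -> q1 [accept]
  "xyy" -> q0 [reject]
  "yxx" -> q2 [reject]
  "yxy" -> q2 [reject]
  "yyx" -> q0 [reject]
  "yyy" -> q2 [reject]

1 out of 8


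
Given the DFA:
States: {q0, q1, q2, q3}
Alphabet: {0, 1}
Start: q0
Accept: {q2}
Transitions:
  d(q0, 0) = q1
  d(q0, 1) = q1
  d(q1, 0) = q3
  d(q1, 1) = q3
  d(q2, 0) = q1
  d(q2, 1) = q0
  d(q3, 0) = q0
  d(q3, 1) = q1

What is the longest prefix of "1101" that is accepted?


Run the DFA, marking each prefix where the state is accepting:
  "" -> q0 [reject]
  "1" -> q1 [reject]
  "11" -> q3 [reject]
  "110" -> q0 [reject]
  "1101" -> q1 [reject]

No prefix is accepted


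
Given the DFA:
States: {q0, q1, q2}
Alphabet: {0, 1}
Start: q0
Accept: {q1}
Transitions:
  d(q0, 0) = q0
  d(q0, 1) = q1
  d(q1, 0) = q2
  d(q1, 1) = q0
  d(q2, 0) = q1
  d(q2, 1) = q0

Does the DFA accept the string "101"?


Trace: q0 -> q1 -> q2 -> q0
Final state: q0
Accept states: {q1}

No, rejected (final state q0 is not an accept state)


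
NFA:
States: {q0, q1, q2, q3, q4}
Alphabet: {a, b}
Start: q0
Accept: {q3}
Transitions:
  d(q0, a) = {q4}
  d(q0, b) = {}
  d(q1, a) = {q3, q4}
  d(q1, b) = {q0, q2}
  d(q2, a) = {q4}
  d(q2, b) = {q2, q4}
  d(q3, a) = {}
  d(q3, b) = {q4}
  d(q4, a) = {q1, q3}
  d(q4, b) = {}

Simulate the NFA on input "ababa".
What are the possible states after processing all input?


Start: {q0}
  --a--> {q4}
  --b--> {}
  --a--> {}
  --b--> {}
  --a--> {}

{} (empty set, no valid transitions)


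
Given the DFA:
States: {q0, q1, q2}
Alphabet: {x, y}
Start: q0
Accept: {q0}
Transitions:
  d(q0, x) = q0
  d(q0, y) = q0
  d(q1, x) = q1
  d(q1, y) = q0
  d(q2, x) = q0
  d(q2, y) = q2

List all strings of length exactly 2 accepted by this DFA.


All strings of length 2: 4 total
Accepted: 4

"xx", "xy", "yx", "yy"


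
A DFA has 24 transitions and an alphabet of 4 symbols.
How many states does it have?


Each state has exactly one transition per symbol.
states = transitions / |alphabet| = 24 / 4 = 6

6


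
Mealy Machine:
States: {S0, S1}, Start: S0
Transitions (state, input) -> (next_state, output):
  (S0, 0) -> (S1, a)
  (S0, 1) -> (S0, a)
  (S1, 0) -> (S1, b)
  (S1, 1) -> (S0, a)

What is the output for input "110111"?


Step-by-step:
  (S0, 1) -> (S0, a)
  (S0, 1) -> (S0, a)
  (S0, 0) -> (S1, a)
  (S1, 1) -> (S0, a)
  (S0, 1) -> (S0, a)
  (S0, 1) -> (S0, a)

"aaaaaa"


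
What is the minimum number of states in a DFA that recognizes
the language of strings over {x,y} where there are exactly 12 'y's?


States: count = 0, 1, ..., 12 (that's 13 states), plus a dead state for count > 12.
Total: 13 + 1 = 14. Accept = count-12 state.

14


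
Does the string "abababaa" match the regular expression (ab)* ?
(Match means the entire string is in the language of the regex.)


|string| = 8; first = 'a'; last = 'a'

No, "abababaa" does not match (ab)*


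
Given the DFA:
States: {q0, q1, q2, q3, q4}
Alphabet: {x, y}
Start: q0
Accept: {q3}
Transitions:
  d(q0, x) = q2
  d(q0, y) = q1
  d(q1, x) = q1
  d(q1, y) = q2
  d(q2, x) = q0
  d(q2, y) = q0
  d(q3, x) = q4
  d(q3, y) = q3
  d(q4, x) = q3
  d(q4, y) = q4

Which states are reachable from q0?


BFS from q0:
  layer 0: {q0}
  layer 1: {q1, q2}

{q0, q1, q2}


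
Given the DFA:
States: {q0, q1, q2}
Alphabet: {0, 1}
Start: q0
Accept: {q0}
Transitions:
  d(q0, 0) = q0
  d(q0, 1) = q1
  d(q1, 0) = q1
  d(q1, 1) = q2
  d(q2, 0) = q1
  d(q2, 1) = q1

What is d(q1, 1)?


Looking up transition d(q1, 1)

q2


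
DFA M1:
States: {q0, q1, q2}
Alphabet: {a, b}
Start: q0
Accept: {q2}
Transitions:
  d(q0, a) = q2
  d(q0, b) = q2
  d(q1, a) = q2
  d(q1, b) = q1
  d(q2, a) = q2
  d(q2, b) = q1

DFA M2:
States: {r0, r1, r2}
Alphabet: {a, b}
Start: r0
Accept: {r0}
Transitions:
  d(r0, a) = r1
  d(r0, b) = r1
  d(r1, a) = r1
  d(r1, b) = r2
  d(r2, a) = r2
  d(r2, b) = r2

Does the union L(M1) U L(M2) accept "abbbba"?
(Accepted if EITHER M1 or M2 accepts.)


M1: final=q2 accepted=True
M2: final=r2 accepted=False

Yes, union accepts


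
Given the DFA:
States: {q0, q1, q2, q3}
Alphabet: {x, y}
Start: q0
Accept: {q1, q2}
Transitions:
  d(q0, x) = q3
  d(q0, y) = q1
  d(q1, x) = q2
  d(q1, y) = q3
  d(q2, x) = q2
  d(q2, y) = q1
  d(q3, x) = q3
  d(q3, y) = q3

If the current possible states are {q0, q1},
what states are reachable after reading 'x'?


Apply transition on 'x' from each current state:
  d(q0, x) = q3
  d(q1, x) = q2

{q2, q3}


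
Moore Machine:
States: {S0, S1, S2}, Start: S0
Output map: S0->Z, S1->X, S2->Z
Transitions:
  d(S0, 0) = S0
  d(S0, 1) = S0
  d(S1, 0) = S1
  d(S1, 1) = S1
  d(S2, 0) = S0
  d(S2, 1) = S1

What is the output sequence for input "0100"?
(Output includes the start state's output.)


Start: S0 (output Z)
  --0--> S0 (output Z)
  --1--> S0 (output Z)
  --0--> S0 (output Z)
  --0--> S0 (output Z)

"ZZZZZ"


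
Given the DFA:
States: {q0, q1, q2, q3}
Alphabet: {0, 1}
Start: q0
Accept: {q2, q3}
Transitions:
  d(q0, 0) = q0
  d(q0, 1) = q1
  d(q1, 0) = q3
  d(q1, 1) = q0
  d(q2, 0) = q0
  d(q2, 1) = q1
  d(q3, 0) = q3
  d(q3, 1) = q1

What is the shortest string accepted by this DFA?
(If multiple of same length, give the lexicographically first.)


BFS by string length (lex-first path to each state shown):
  len 0: q0<-""
  len 1: q0<-"0", q1<-"1"
  len 2: q0<-"00", q1<-"01", q3<-"10"
Found accept state at length 2.

"10"


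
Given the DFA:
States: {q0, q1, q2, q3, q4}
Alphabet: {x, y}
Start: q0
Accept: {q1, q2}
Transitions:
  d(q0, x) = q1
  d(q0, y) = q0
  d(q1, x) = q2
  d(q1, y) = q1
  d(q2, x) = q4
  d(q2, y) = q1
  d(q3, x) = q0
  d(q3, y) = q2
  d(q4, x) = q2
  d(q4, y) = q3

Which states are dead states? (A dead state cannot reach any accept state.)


Forward reachability from each state:
  q0 -> reaches accept state q1 (live)
  q1 -> reaches accept state q1 (live)
  q2 -> reaches accept state q1 (live)
  q3 -> reaches accept state q1 (live)
  q4 -> reaches accept state q1 (live)

None (all states can reach an accept state)


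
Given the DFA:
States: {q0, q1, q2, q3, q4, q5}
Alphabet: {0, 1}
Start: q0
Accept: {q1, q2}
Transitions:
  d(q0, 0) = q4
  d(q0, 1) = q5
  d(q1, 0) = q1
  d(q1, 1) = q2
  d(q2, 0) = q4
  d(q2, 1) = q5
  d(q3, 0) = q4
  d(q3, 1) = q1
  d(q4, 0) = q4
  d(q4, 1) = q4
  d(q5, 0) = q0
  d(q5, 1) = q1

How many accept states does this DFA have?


Accept states listed: {q1, q2}
Counting: q1(1) q2(2)

2


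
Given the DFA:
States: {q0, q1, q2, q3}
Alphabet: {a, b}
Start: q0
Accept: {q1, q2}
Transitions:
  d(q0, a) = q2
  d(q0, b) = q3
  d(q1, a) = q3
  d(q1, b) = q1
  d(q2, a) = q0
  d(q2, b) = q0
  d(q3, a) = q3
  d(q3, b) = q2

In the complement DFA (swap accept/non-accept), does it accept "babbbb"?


Trace: q0 -> q3 -> q3 -> q2 -> q0 -> q3 -> q2
Final: q2
Original accept: {q1, q2}
Complement: q2 is in original accept

No, complement rejects (original accepts)


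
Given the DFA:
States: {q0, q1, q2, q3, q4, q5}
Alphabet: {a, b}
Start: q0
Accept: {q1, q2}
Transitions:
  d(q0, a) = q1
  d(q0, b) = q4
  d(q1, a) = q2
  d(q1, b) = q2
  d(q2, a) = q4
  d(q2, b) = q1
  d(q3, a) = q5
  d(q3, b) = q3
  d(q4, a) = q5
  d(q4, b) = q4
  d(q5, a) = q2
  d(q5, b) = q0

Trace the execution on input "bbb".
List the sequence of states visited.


Input: bbb
d(q0, b) = q4
d(q4, b) = q4
d(q4, b) = q4


q0 -> q4 -> q4 -> q4


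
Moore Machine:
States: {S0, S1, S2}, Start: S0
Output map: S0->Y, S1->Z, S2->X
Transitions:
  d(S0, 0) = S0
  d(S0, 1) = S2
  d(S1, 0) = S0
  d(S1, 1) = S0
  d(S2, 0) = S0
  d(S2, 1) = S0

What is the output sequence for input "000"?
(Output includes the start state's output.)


Start: S0 (output Y)
  --0--> S0 (output Y)
  --0--> S0 (output Y)
  --0--> S0 (output Y)

"YYYY"


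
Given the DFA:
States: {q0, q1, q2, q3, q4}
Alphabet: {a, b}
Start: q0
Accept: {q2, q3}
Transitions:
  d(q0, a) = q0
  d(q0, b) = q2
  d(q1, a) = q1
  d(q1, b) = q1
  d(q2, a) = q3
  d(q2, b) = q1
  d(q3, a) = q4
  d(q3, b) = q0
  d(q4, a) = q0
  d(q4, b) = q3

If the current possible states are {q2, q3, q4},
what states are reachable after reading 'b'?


Apply transition on 'b' from each current state:
  d(q2, b) = q1
  d(q3, b) = q0
  d(q4, b) = q3

{q0, q1, q3}


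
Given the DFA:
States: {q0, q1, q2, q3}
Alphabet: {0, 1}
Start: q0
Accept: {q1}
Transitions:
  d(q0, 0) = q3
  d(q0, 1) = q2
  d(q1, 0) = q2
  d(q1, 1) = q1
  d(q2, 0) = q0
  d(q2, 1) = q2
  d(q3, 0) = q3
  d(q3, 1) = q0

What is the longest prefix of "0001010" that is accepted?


Run the DFA, marking each prefix where the state is accepting:
  "" -> q0 [reject]
  "0" -> q3 [reject]
  "00" -> q3 [reject]
  "000" -> q3 [reject]
  "0001" -> q0 [reject]
  "00010" -> q3 [reject]
  "000101" -> q0 [reject]
  "0001010" -> q3 [reject]

No prefix is accepted


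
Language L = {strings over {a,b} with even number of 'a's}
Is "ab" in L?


count('a') = 1; 1 mod 2 = 1

No, "ab" is not in L


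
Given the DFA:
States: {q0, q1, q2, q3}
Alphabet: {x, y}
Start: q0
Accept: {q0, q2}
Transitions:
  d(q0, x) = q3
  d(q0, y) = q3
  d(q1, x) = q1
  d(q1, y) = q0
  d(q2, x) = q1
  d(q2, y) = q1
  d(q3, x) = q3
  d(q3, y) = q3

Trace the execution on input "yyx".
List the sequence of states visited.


Input: yyx
d(q0, y) = q3
d(q3, y) = q3
d(q3, x) = q3


q0 -> q3 -> q3 -> q3


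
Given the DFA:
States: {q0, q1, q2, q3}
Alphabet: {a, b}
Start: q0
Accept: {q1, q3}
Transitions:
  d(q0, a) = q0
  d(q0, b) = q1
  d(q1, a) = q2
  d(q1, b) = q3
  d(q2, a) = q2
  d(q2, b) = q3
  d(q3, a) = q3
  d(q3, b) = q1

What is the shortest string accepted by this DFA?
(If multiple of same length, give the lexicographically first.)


BFS by string length (lex-first path to each state shown):
  len 0: q0<-""
  len 1: q0<-"a", q1<-"b"
Found accept state at length 1.

"b"


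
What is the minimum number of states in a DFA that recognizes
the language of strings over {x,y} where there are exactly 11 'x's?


States: count = 0, 1, ..., 11 (that's 12 states), plus a dead state for count > 11.
Total: 12 + 1 = 13. Accept = count-11 state.

13


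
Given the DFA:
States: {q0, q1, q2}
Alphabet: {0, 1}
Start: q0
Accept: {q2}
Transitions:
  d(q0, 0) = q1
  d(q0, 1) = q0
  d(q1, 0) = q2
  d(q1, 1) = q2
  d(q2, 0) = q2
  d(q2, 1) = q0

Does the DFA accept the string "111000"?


Trace: q0 -> q0 -> q0 -> q0 -> q1 -> q2 -> q2
Final state: q2
Accept states: {q2}

Yes, accepted (final state q2 is an accept state)


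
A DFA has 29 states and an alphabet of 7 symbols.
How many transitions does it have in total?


Each state has exactly one transition per symbol.
29 * 7 = 203

203


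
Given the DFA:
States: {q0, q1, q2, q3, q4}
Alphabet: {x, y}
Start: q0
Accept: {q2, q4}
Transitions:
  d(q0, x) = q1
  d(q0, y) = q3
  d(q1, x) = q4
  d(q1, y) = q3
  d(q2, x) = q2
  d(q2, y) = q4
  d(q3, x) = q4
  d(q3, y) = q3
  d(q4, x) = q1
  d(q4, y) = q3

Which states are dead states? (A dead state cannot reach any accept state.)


Forward reachability from each state:
  q0 -> reaches accept state q4 (live)
  q1 -> reaches accept state q4 (live)
  q2 -> reaches accept state q2 (live)
  q3 -> reaches accept state q4 (live)
  q4 -> reaches accept state q4 (live)

None (all states can reach an accept state)


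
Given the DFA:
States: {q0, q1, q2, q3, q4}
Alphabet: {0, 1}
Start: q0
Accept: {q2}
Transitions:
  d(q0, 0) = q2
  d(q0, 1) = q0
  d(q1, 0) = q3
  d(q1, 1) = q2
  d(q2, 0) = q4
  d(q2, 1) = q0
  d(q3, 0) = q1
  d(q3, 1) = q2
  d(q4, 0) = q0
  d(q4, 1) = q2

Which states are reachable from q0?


BFS from q0:
  layer 0: {q0}
  layer 1: {q2}
  layer 2: {q4}

{q0, q2, q4}


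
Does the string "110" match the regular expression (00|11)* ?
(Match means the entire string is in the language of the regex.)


|string| = 3; first = '1'; last = '0'

No, "110" does not match (00|11)*


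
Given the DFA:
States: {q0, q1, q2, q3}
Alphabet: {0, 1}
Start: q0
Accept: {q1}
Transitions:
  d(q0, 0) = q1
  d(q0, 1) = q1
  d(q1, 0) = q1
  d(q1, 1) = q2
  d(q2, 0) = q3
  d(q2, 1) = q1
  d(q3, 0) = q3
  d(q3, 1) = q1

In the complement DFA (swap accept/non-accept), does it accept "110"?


Trace: q0 -> q1 -> q2 -> q3
Final: q3
Original accept: {q1}
Complement: q3 is not in original accept

Yes, complement accepts (original rejects)


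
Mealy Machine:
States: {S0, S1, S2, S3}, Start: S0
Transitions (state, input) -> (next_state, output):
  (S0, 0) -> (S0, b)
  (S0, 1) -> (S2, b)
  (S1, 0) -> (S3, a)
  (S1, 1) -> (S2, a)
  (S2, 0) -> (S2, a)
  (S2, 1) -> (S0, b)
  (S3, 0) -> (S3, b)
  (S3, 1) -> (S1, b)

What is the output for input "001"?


Step-by-step:
  (S0, 0) -> (S0, b)
  (S0, 0) -> (S0, b)
  (S0, 1) -> (S2, b)

"bbb"


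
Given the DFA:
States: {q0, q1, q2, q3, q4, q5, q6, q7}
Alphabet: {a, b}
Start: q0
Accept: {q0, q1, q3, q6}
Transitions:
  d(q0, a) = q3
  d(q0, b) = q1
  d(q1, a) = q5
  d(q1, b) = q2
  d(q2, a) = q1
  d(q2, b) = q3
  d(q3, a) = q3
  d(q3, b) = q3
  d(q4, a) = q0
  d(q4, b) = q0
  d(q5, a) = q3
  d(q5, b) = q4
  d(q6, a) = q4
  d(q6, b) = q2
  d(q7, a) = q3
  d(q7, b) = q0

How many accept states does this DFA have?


Accept states listed: {q0, q1, q3, q6}
Counting: q0(1) q1(2) q3(3) q6(4)

4


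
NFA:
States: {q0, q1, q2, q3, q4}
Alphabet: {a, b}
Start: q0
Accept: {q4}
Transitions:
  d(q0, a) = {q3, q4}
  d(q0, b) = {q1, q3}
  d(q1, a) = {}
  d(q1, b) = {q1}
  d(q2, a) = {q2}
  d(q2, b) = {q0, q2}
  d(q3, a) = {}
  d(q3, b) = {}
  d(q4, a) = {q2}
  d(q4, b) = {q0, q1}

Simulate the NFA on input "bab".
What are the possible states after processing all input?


Start: {q0}
  --b--> {q1, q3}
  --a--> {}
  --b--> {}

{} (empty set, no valid transitions)


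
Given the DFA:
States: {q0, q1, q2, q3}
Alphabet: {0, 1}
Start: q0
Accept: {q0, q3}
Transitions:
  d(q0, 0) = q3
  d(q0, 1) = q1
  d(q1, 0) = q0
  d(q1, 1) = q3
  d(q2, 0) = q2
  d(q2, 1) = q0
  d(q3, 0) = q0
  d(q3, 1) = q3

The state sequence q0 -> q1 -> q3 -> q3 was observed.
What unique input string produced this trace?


Trace back each transition to find the symbol:
  q0 --[1]--> q1
  q1 --[1]--> q3
  q3 --[1]--> q3

"111"


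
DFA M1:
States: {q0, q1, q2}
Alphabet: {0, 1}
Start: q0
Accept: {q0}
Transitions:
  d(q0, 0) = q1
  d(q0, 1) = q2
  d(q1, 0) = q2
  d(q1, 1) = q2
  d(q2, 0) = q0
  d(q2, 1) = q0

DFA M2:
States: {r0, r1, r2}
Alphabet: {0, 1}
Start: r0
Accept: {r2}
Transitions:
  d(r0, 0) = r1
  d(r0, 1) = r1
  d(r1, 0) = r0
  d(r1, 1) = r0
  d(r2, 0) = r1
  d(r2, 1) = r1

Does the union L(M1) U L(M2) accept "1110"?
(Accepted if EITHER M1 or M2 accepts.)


M1: final=q0 accepted=True
M2: final=r0 accepted=False

Yes, union accepts


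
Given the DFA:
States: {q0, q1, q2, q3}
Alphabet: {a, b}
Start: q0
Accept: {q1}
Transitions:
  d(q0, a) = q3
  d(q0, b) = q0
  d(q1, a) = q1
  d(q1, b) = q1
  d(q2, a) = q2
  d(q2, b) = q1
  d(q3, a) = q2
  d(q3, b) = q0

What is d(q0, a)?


Looking up transition d(q0, a)

q3


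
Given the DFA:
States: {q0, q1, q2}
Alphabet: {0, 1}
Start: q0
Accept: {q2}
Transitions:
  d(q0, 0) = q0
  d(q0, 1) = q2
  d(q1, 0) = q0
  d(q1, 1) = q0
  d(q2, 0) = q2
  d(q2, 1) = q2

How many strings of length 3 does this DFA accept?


Enumerating all length-3 strings:
  "000" -> q0 [reject]
  "001" -> q2 [accept]
  "010" -> q2 [accept]
  "011" -> q2 [accept]
  "100" -> q2 [accept]
  "101" -> q2 [accept]
  "110" -> q2 [accept]
  "111" -> q2 [accept]

7 out of 8


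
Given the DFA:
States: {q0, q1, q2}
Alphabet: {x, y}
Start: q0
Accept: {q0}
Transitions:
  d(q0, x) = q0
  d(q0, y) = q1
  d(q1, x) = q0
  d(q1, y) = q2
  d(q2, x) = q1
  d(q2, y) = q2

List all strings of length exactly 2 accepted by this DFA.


All strings of length 2: 4 total
Accepted: 2

"xx", "yx"


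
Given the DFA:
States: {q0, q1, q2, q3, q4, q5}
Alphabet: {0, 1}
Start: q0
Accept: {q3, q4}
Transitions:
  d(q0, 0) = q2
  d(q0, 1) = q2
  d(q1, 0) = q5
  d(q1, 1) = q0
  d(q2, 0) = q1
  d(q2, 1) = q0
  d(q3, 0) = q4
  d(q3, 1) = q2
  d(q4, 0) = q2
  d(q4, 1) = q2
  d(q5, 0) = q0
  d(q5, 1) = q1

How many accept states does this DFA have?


Accept states listed: {q3, q4}
Counting: q3(1) q4(2)

2


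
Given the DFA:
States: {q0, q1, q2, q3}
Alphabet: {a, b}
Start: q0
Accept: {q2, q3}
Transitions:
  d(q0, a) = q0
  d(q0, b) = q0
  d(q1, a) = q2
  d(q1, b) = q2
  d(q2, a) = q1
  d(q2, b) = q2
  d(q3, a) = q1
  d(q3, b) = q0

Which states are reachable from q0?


BFS from q0:
  layer 0: {q0}

{q0}


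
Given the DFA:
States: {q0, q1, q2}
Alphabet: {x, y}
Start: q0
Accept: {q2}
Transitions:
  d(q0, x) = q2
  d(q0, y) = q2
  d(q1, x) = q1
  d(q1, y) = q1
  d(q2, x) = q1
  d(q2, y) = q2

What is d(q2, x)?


Looking up transition d(q2, x)

q1


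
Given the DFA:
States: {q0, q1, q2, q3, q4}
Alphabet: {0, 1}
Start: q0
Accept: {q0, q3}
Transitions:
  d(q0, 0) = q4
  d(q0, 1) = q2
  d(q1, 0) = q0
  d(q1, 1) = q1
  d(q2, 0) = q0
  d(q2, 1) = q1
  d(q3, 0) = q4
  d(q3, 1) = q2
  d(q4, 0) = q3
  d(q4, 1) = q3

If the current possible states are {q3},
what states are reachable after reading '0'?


Apply transition on '0' from each current state:
  d(q3, 0) = q4

{q4}


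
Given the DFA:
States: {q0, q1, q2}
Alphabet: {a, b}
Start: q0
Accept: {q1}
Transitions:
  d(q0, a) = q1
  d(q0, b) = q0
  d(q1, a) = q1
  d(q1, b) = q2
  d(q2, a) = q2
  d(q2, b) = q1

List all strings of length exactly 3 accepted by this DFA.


All strings of length 3: 8 total
Accepted: 4

"aaa", "abb", "baa", "bba"


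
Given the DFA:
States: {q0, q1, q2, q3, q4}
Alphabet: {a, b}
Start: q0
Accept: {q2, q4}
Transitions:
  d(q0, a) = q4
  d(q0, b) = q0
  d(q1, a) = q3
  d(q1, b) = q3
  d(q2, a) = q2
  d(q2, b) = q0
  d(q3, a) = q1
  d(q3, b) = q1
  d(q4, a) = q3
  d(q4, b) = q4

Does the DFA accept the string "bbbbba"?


Trace: q0 -> q0 -> q0 -> q0 -> q0 -> q0 -> q4
Final state: q4
Accept states: {q2, q4}

Yes, accepted (final state q4 is an accept state)


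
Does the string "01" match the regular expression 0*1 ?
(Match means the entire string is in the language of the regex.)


|string| = 2; first = '0'; last = '1'

Yes, "01" matches 0*1


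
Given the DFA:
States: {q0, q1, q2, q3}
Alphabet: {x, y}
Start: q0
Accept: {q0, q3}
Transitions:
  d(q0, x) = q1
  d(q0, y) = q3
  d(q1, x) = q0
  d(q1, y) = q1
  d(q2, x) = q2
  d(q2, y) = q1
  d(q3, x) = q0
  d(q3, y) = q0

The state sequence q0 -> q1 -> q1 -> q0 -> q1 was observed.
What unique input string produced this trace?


Trace back each transition to find the symbol:
  q0 --[x]--> q1
  q1 --[y]--> q1
  q1 --[x]--> q0
  q0 --[x]--> q1

"xyxx"


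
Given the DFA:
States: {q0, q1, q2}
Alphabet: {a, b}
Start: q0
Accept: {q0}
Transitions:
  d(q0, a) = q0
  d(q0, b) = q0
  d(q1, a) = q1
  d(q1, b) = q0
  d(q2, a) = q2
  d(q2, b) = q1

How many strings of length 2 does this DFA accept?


Enumerating all length-2 strings:
  "aa" -> q0 [accept]
  "ab" -> q0 [accept]
  "ba" -> q0 [accept]
  "bb" -> q0 [accept]

4 out of 4


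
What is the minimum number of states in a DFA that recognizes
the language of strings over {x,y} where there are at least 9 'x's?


States: count = 0, 1, ..., 8, and a final '>= 9' state.
Total: 9 + 1 = 10. Accept = '>= 9' state.

10


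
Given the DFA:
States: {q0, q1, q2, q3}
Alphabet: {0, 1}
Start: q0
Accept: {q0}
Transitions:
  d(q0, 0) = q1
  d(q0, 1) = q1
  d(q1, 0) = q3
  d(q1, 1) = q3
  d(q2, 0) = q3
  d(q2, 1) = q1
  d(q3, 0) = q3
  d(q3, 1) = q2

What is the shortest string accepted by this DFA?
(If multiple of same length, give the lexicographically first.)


BFS by string length (lex-first path to each state shown):
  len 0: q0<-""
Found accept state at length 0.

"" (empty string)


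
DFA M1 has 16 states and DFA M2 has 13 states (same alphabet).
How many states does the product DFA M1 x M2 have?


Product construction pairs every M1 state with every M2 state.
16 * 13 = 208

208


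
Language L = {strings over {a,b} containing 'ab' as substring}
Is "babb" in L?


'ab' occurs at index 1

Yes, "babb" is in L


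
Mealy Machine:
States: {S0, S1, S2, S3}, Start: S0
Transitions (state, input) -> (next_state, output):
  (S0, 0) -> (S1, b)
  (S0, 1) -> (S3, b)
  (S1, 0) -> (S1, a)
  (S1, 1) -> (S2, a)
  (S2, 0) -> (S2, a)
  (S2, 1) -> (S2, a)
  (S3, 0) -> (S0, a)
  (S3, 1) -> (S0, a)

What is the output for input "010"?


Step-by-step:
  (S0, 0) -> (S1, b)
  (S1, 1) -> (S2, a)
  (S2, 0) -> (S2, a)

"baa"


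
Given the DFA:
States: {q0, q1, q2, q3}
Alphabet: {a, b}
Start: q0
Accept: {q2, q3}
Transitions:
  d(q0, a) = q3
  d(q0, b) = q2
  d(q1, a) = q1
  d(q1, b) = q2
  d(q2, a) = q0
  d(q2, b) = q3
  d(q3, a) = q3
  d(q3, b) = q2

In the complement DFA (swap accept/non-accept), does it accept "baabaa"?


Trace: q0 -> q2 -> q0 -> q3 -> q2 -> q0 -> q3
Final: q3
Original accept: {q2, q3}
Complement: q3 is in original accept

No, complement rejects (original accepts)


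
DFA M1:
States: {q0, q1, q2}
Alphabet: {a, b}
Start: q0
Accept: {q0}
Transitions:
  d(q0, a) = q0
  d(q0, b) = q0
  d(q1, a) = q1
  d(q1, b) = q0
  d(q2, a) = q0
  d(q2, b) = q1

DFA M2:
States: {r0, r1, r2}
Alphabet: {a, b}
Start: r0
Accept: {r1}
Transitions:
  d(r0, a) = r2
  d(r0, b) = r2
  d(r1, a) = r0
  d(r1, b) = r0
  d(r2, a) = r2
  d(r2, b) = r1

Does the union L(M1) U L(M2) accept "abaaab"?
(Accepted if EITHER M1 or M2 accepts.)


M1: final=q0 accepted=True
M2: final=r1 accepted=True

Yes, union accepts


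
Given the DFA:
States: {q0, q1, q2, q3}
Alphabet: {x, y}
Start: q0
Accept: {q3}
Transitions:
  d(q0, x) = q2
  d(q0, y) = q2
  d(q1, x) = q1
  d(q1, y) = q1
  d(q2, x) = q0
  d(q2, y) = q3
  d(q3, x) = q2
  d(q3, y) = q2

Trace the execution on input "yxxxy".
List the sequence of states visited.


Input: yxxxy
d(q0, y) = q2
d(q2, x) = q0
d(q0, x) = q2
d(q2, x) = q0
d(q0, y) = q2


q0 -> q2 -> q0 -> q2 -> q0 -> q2


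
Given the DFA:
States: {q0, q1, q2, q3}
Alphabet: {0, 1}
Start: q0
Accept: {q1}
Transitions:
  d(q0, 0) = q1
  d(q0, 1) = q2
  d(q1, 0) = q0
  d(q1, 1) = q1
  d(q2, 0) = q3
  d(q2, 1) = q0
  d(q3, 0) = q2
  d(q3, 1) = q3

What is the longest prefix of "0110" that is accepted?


Run the DFA, marking each prefix where the state is accepting:
  "" -> q0 [reject]
  "0" -> q1 [accept]
  "01" -> q1 [accept]
  "011" -> q1 [accept]
  "0110" -> q0 [reject]

"011"


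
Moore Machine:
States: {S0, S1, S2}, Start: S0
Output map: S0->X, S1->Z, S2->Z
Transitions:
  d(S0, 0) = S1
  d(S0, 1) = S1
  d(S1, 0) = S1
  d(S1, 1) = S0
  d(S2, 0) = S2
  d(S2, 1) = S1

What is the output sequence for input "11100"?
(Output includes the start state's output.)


Start: S0 (output X)
  --1--> S1 (output Z)
  --1--> S0 (output X)
  --1--> S1 (output Z)
  --0--> S1 (output Z)
  --0--> S1 (output Z)

"XZXZZZ"


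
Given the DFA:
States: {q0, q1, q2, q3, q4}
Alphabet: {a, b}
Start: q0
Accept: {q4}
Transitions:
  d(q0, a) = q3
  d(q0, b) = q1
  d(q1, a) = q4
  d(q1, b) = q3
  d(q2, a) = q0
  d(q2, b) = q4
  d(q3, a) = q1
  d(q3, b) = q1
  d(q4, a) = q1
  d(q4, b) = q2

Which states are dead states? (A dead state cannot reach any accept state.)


Forward reachability from each state:
  q0 -> reaches accept state q4 (live)
  q1 -> reaches accept state q4 (live)
  q2 -> reaches accept state q4 (live)
  q3 -> reaches accept state q4 (live)
  q4 -> reaches accept state q4 (live)

None (all states can reach an accept state)


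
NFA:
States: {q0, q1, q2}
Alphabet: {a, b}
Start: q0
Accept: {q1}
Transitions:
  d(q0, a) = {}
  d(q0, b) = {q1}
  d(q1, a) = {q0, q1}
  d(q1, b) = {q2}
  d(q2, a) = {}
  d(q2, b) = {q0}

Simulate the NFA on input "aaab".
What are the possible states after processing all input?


Start: {q0}
  --a--> {}
  --a--> {}
  --a--> {}
  --b--> {}

{} (empty set, no valid transitions)


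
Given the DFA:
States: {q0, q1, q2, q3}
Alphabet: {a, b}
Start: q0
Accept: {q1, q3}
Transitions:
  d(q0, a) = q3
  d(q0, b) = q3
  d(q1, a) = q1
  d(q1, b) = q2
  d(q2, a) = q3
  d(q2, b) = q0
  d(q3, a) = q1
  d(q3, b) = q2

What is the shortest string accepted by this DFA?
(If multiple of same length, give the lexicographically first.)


BFS by string length (lex-first path to each state shown):
  len 0: q0<-""
  len 1: q3<-"a"
Found accept state at length 1.

"a"


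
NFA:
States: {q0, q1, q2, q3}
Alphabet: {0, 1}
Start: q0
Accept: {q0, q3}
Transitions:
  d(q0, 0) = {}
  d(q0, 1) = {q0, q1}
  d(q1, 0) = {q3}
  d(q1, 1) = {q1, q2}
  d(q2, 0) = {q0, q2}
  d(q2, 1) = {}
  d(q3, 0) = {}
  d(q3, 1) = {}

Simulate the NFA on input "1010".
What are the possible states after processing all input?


Start: {q0}
  --1--> {q0, q1}
  --0--> {q3}
  --1--> {}
  --0--> {}

{} (empty set, no valid transitions)


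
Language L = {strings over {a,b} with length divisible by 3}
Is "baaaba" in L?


length = 6; 6 mod 3 = 0

Yes, "baaaba" is in L


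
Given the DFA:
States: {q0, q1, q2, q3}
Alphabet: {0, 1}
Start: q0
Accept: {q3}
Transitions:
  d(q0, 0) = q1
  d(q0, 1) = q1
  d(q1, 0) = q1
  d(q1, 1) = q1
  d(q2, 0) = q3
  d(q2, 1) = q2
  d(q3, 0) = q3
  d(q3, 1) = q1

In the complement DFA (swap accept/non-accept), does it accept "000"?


Trace: q0 -> q1 -> q1 -> q1
Final: q1
Original accept: {q3}
Complement: q1 is not in original accept

Yes, complement accepts (original rejects)


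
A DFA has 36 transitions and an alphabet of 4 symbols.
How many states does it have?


Each state has exactly one transition per symbol.
states = transitions / |alphabet| = 36 / 4 = 9

9


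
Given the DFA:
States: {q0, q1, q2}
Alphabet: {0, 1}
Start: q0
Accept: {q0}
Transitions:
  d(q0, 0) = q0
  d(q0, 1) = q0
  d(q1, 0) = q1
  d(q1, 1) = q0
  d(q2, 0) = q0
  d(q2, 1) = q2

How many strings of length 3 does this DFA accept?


Enumerating all length-3 strings:
  "000" -> q0 [accept]
  "001" -> q0 [accept]
  "010" -> q0 [accept]
  "011" -> q0 [accept]
  "100" -> q0 [accept]
  "101" -> q0 [accept]
  "110" -> q0 [accept]
  "111" -> q0 [accept]

8 out of 8


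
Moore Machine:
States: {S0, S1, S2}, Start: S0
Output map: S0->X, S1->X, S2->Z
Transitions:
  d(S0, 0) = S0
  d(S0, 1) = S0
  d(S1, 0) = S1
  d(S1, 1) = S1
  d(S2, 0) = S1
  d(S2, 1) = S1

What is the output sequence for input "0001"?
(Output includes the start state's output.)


Start: S0 (output X)
  --0--> S0 (output X)
  --0--> S0 (output X)
  --0--> S0 (output X)
  --1--> S0 (output X)

"XXXXX"


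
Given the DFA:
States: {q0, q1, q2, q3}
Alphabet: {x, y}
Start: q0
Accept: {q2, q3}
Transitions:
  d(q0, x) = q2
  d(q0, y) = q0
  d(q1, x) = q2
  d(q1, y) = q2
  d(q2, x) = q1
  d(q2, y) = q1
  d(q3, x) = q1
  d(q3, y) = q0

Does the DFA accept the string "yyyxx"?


Trace: q0 -> q0 -> q0 -> q0 -> q2 -> q1
Final state: q1
Accept states: {q2, q3}

No, rejected (final state q1 is not an accept state)


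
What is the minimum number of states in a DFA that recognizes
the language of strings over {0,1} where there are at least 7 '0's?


States: count = 0, 1, ..., 6, and a final '>= 7' state.
Total: 7 + 1 = 8. Accept = '>= 7' state.

8


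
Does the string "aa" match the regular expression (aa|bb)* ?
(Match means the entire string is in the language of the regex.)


|string| = 2; first = 'a'; last = 'a'

Yes, "aa" matches (aa|bb)*


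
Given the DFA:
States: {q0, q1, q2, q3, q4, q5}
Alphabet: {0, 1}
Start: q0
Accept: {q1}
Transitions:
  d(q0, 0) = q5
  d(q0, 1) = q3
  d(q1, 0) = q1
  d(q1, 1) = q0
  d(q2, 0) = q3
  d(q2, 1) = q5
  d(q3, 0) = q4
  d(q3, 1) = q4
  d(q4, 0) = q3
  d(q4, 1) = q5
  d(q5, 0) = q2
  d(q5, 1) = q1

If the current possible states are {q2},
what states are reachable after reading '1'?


Apply transition on '1' from each current state:
  d(q2, 1) = q5

{q5}


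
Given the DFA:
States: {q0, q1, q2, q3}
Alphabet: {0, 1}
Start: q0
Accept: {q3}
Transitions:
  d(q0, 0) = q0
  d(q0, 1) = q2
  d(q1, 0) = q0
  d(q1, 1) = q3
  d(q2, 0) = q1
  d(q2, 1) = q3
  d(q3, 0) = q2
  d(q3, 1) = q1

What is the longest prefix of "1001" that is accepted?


Run the DFA, marking each prefix where the state is accepting:
  "" -> q0 [reject]
  "1" -> q2 [reject]
  "10" -> q1 [reject]
  "100" -> q0 [reject]
  "1001" -> q2 [reject]

No prefix is accepted


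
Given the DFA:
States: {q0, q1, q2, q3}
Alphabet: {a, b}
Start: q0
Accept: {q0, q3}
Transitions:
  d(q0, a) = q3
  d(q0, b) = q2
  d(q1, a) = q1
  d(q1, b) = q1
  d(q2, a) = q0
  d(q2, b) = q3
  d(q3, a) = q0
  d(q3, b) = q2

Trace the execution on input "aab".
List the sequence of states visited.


Input: aab
d(q0, a) = q3
d(q3, a) = q0
d(q0, b) = q2


q0 -> q3 -> q0 -> q2


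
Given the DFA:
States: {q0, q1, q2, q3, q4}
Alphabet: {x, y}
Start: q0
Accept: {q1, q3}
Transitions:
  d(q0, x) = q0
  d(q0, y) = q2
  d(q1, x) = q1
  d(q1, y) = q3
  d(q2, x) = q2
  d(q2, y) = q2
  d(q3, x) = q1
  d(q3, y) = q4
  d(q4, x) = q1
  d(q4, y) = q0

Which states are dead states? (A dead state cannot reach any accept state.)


Forward reachability from each state:
  q0 -> reaches {q0, q2}, no accept state (dead)
  q1 -> reaches accept state q1 (live)
  q2 -> reaches {q2}, no accept state (dead)
  q3 -> reaches accept state q1 (live)
  q4 -> reaches accept state q1 (live)

{q0, q2}


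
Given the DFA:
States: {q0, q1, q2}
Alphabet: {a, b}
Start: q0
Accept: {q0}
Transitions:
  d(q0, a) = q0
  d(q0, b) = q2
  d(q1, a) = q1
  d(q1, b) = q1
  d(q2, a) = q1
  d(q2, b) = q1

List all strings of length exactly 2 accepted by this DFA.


All strings of length 2: 4 total
Accepted: 1

"aa"


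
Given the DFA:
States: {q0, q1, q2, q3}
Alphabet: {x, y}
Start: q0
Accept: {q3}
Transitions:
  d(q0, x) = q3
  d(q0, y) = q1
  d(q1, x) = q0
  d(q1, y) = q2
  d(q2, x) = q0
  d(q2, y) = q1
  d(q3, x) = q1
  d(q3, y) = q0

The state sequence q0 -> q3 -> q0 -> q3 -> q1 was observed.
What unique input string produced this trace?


Trace back each transition to find the symbol:
  q0 --[x]--> q3
  q3 --[y]--> q0
  q0 --[x]--> q3
  q3 --[x]--> q1

"xyxx"


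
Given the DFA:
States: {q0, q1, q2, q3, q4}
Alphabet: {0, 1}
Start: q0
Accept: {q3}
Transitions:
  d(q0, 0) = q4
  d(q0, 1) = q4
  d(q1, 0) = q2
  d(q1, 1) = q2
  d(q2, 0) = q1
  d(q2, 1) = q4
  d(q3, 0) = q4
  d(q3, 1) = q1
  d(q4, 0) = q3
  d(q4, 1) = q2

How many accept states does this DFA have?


Accept states listed: {q3}
Counting: q3(1)

1


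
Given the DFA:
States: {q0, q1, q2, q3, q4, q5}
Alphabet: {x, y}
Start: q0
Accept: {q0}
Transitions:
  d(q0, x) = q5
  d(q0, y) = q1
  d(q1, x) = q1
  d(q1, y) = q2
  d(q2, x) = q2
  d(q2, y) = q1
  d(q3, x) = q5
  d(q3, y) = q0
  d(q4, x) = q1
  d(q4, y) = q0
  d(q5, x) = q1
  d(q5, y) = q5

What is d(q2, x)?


Looking up transition d(q2, x)

q2


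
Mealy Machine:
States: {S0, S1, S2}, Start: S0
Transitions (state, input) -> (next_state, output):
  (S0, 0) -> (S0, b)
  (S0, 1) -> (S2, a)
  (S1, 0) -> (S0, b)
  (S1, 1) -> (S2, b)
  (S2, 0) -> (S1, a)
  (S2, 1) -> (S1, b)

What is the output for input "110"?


Step-by-step:
  (S0, 1) -> (S2, a)
  (S2, 1) -> (S1, b)
  (S1, 0) -> (S0, b)

"abb"
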